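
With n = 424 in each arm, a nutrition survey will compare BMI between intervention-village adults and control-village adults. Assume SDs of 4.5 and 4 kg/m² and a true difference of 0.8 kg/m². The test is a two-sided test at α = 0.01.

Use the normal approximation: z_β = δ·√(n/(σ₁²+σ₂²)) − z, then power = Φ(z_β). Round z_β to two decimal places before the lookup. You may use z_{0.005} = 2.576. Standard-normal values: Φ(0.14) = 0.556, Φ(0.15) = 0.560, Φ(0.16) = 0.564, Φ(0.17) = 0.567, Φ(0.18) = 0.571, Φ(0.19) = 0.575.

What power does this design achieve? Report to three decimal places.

Power ≈ 0.564

z_β = δ·√(n/(σ₁²+σ₂²)) − z_{α/2}
    = 0.8 · √(424/36.25) − 2.576
    = 0.8 · 3.42002 − 2.576
    = 2.7360 − 2.576 = 0.1600 → 0.16
Power = Φ(0.16) = 0.564.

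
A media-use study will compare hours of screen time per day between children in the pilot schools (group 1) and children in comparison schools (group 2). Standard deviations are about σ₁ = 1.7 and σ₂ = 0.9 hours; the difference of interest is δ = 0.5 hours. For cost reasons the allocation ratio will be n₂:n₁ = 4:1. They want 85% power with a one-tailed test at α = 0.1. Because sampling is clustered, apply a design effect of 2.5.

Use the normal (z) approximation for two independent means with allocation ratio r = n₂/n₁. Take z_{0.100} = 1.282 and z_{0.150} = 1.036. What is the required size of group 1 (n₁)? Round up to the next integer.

n₁ = 167

n₁ = (z_α + z_β)² · (σ₁² + σ₂²/r) / δ²
   = (1.282 + 1.036)² · (1.7² + 0.9²/4) / 0.5²
   = 5.3731 · (2.89 + 0.2025) / 0.25
   = 5.3731 · 3.0925 / 0.25
   = 66.47
Design effect: 2.5 × 66.47 = 166.16.
Round up → n₁ = 167; n₂ = r·n₁ = 4 × 167 = 668.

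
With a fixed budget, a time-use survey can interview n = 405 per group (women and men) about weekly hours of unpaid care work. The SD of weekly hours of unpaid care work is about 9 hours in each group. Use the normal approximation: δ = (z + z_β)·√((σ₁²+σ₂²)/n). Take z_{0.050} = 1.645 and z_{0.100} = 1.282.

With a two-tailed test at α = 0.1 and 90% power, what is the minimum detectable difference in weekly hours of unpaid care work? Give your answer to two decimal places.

Minimum detectable difference ≈ 1.85 hours

δ = (z_{α/2} + z_β) · √((σ₁²+σ₂²)/n)
  = (1.645 + 1.282) · √(162/405)
  = 2.927 · √0.4
  = 2.927 · 0.6325
  = 1.8512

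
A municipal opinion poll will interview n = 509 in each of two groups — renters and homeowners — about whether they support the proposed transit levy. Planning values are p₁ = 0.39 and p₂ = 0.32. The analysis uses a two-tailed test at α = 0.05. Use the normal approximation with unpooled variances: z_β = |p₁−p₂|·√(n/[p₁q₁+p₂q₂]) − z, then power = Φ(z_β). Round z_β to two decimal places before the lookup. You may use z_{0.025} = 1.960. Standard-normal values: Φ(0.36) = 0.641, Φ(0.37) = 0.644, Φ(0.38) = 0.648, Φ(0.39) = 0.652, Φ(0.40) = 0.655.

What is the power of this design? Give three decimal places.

z_β = |p₁−p₂|·√(n/[p₁q₁+p₂q₂]) − z_{α/2}
    = 0.07 · √(509/0.4555) − 1.960
    = 0.07 · 33.4283 − 1.960
    = 2.3400 − 1.960 = 0.3800 → 0.38
Power = Φ(0.38) = 0.648.

Power ≈ 0.648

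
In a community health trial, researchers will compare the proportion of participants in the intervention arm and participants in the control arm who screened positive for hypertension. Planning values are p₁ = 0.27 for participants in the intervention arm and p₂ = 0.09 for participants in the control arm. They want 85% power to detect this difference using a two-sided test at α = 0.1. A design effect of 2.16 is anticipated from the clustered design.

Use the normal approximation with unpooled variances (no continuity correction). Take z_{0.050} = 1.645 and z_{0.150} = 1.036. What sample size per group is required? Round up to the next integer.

n = (z_{α/2} + z_β)² · [p₁(1−p₁) + p₂(1−p₂)] / (p₁ − p₂)²
  = (1.645 + 1.036)² · (0.27·0.73 + 0.09·0.91) / (0.18)²
  = (2.681)² · (0.1971 + 0.0819) / 0.0324
  = 7.1878 · 0.2790 / 0.0324
  = 61.89
Design effect: 2.16 × 61.89 = 133.69.
Round up → n = 134 per group.

n = 134 per group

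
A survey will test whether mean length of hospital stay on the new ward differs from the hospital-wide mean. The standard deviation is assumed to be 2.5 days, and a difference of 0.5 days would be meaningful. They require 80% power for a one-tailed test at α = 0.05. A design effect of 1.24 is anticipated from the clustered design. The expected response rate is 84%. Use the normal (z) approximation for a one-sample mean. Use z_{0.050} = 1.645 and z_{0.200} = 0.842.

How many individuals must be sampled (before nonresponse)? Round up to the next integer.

n = (z_α + z_β)² · σ² / δ²
  = (1.645 + 0.842)² · 2.5² / 0.5²
  = 6.1852 · 6.25 / 0.25
  = 154.63
Design effect: 1.24 × 154.63 = 191.74.
Adjust for 84% response: 191.74 / 0.84 = 228.26.
Round up → n = 229.

n = 229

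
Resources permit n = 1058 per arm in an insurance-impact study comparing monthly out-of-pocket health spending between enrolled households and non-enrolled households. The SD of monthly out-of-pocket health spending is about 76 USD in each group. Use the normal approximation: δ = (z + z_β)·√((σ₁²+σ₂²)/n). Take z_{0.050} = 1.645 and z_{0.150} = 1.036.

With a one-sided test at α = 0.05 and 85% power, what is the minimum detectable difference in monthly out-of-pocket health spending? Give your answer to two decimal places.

Minimum detectable difference ≈ 8.86 USD

δ = (z_α + z_β) · √((σ₁²+σ₂²)/n)
  = (1.645 + 1.036) · √(11552/1058)
  = 2.681 · √10.9187
  = 2.681 · 3.3043
  = 8.8590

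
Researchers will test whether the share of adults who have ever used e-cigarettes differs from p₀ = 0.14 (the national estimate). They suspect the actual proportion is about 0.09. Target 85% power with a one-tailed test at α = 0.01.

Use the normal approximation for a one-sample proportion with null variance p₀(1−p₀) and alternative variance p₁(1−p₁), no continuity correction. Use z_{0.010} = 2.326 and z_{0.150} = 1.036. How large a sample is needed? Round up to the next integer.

n = [z_α·√(p₀q₀) + z_β·√(p₁q₁)]² / (p₁ − p₀)²
  = [2.326·√(0.14·0.86) + 1.036·√(0.09·0.91)]² / (-0.05)²
  = [2.326·0.3470 + 1.036·0.2862]² / 0.0025
  = [1.1036]² / 0.0025
  = 487.15
Round up → n = 488.

n = 488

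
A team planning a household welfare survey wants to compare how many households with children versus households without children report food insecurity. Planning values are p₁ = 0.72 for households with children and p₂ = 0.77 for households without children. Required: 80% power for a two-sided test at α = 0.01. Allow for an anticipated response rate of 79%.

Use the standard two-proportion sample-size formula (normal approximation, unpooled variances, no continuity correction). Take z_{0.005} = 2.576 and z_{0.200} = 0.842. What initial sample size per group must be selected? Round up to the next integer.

n = (z_{α/2} + z_β)² · [p₁(1−p₁) + p₂(1−p₂)] / (p₁ − p₂)²
  = (2.576 + 0.842)² · (0.72·0.28 + 0.77·0.23) / (-0.05)²
  = (3.418)² · (0.2016 + 0.1771) / 0.0025
  = 11.6827 · 0.3787 / 0.0025
  = 1769.70
Adjust for 79% response: 1769.70 / 0.79 = 2240.13.
Round up → n = 2241 per group.

n = 2241 per group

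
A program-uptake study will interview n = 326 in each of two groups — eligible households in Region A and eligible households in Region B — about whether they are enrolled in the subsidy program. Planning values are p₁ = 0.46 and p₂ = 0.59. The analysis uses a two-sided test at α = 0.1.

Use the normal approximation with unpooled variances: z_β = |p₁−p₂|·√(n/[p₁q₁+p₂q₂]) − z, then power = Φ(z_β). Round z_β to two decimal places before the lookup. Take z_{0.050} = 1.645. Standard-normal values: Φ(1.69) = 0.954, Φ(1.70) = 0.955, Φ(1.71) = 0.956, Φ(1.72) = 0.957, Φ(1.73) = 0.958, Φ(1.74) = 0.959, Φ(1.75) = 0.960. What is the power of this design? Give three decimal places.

Power ≈ 0.956

z_β = |p₁−p₂|·√(n/[p₁q₁+p₂q₂]) − z_{α/2}
    = 0.13 · √(326/0.4903) − 1.645
    = 0.13 · 25.7856 − 1.645
    = 3.3521 − 1.645 = 1.7071 → 1.71
Power = Φ(1.71) = 0.956.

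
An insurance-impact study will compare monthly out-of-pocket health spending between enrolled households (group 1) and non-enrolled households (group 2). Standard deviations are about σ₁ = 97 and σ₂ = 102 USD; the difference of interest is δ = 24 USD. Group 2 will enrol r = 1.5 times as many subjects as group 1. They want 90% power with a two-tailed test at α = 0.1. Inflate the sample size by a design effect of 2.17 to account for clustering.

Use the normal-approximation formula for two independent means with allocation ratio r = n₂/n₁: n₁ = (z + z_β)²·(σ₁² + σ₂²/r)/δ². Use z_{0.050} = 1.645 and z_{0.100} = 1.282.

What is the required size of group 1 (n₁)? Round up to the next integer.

n₁ = 528

n₁ = (z_{α/2} + z_β)² · (σ₁² + σ₂²/r) / δ²
   = (1.645 + 1.282)² · (97² + 102²/1.5) / 24²
   = 8.5673 · (9409 + 6936) / 576
   = 8.5673 · 16345 / 576
   = 243.11
Design effect: 2.17 × 243.11 = 527.55.
Round up → n₁ = 528; n₂ = r·n₁ = 1.5 × 528 = 792.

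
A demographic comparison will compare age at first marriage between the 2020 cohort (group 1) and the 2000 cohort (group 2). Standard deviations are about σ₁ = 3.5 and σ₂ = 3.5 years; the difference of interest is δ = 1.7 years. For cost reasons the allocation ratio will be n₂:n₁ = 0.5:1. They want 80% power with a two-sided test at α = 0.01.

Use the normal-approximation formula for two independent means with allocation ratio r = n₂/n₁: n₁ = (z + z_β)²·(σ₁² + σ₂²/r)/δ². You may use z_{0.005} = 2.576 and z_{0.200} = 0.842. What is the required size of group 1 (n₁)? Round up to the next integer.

n₁ = (z_{α/2} + z_β)² · (σ₁² + σ₂²/r) / δ²
   = (2.576 + 0.842)² · (3.5² + 3.5²/0.5) / 1.7²
   = 11.6827 · (12.25 + 24.5) / 2.89
   = 11.6827 · 36.75 / 2.89
   = 148.56
Round up → n₁ = 149; n₂ = r·n₁ = 0.5 × 149 = 75.

n₁ = 149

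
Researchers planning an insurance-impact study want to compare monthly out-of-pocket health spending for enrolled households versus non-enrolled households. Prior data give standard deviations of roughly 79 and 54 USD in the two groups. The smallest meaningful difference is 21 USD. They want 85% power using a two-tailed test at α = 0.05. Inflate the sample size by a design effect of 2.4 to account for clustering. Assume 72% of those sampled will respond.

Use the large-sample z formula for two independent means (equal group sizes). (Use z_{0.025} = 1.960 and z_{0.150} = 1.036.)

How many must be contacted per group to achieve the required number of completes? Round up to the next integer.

n = 622 per group

n = (z_{α/2} + z_β)² · (σ₁² + σ₂²) / δ²
  = (1.960 + 1.036)² · (79² + 54² = 9157) / 21²
  = 8.9760 · 9157 / 441
  = 186.38
Design effect: 2.4 × 186.38 = 447.31.
Adjust for 72% response: 447.31 / 0.72 = 621.27.
Round up → n = 622 per group.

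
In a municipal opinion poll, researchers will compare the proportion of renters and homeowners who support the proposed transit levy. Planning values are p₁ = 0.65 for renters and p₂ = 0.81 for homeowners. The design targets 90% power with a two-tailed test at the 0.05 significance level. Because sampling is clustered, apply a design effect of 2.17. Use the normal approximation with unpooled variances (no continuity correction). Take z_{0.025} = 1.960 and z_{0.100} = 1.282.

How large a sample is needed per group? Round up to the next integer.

n = (z_{α/2} + z_β)² · [p₁(1−p₁) + p₂(1−p₂)] / (p₁ − p₂)²
  = (1.960 + 1.282)² · (0.65·0.35 + 0.81·0.19) / (-0.16)²
  = (3.242)² · (0.2275 + 0.1539) / 0.0256
  = 10.5106 · 0.3814 / 0.0256
  = 156.59
Design effect: 2.17 × 156.59 = 339.80.
Round up → n = 340 per group.

n = 340 per group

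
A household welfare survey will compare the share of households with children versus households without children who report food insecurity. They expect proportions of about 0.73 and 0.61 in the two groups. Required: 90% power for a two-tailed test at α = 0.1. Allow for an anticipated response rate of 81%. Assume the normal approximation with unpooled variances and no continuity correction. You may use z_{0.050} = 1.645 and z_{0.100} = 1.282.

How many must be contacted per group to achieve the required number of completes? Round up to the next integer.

n = (z_{α/2} + z_β)² · [p₁(1−p₁) + p₂(1−p₂)] / (p₁ − p₂)²
  = (1.645 + 1.282)² · (0.73·0.27 + 0.61·0.39) / (0.12)²
  = (2.927)² · (0.1971 + 0.2379) / 0.0144
  = 8.5673 · 0.4350 / 0.0144
  = 258.80
Adjust for 81% response: 258.80 / 0.81 = 319.51.
Round up → n = 320 per group.

n = 320 per group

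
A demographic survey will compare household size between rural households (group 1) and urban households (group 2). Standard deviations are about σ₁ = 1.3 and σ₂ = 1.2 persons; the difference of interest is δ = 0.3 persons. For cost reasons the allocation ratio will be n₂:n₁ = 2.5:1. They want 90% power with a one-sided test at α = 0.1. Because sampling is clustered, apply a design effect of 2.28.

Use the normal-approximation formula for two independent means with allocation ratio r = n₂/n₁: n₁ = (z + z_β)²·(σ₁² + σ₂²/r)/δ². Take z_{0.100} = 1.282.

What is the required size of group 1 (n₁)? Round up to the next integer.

n₁ = (z_α + z_β)² · (σ₁² + σ₂²/r) / δ²
   = (1.282 + 1.282)² · (1.3² + 1.2²/2.5) / 0.3²
   = 6.5741 · (1.69 + 0.576) / 0.09
   = 6.5741 · 2.266 / 0.09
   = 165.52
Design effect: 2.28 × 165.52 = 377.39.
Round up → n₁ = 378; n₂ = r·n₁ = 2.5 × 378 = 945.

n₁ = 378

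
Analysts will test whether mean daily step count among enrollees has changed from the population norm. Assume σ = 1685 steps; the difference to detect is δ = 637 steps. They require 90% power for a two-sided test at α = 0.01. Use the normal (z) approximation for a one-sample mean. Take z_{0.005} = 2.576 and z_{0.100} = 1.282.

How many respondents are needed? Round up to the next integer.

n = 105

n = (z_{α/2} + z_β)² · σ² / δ²
  = (2.576 + 1.282)² · 1685² / 637²
  = 14.8842 · 2839225 / 405769
  = 104.15
Round up → n = 105.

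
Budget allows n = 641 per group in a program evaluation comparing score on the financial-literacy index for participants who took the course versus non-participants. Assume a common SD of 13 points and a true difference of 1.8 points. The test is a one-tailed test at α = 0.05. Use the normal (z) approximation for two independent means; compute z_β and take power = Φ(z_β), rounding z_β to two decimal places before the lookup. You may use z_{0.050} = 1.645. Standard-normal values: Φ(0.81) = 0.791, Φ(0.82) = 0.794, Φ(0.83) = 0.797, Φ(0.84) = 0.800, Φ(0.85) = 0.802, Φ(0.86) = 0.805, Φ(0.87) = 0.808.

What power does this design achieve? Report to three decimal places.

z_β = δ·√(n/(σ₁²+σ₂²)) − z_α
    = 1.8 · √(641/338) − 1.645
    = 1.8 · 1.37712 − 1.645
    = 2.4788 − 1.645 = 0.8338 → 0.83
Power = Φ(0.83) = 0.797.

Power ≈ 0.797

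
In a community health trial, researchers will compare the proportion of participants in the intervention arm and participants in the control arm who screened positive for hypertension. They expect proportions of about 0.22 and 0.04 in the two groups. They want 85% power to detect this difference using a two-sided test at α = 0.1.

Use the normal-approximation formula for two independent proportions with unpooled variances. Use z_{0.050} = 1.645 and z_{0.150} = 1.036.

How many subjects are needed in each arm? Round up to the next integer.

n = 47 per group

n = (z_{α/2} + z_β)² · [p₁(1−p₁) + p₂(1−p₂)] / (p₁ − p₂)²
  = (1.645 + 1.036)² · (0.22·0.78 + 0.04·0.96) / (0.18)²
  = (2.681)² · (0.1716 + 0.0384) / 0.0324
  = 7.1878 · 0.2100 / 0.0324
  = 46.59
Round up → n = 47 per group.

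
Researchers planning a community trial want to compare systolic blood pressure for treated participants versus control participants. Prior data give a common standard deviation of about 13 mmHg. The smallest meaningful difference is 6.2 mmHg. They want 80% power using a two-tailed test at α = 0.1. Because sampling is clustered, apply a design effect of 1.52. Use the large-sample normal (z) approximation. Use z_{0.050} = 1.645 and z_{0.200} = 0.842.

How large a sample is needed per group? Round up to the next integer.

n = 83 per group

n = (z_{α/2} + z_β)² · (σ₁² + σ₂²) / δ²
  = (1.645 + 0.842)² · (2·13² = 338) / 6.2²
  = 6.1852 · 338 / 38.44
  = 54.39
Design effect: 1.52 × 54.39 = 82.67.
Round up → n = 83 per group.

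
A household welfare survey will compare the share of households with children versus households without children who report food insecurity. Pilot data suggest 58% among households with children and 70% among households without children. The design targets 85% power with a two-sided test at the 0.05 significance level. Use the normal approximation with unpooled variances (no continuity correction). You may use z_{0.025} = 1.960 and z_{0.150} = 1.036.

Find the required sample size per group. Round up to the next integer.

n = (z_{α/2} + z_β)² · [p₁(1−p₁) + p₂(1−p₂)] / (p₁ − p₂)²
  = (1.960 + 1.036)² · (0.58·0.42 + 0.70·0.30) / (-0.12)²
  = (2.996)² · (0.2436 + 0.2100) / 0.0144
  = 8.9760 · 0.4536 / 0.0144
  = 282.74
Round up → n = 283 per group.

n = 283 per group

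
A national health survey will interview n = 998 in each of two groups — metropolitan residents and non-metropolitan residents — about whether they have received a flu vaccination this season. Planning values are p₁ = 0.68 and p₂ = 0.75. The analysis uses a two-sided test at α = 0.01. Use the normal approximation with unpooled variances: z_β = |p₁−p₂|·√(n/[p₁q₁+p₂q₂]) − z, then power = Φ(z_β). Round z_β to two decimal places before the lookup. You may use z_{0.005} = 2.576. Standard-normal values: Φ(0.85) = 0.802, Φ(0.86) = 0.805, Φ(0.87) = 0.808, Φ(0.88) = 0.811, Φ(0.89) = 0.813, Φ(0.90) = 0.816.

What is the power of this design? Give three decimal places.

z_β = |p₁−p₂|·√(n/[p₁q₁+p₂q₂]) − z_{α/2}
    = 0.07 · √(998/0.4051) − 2.576
    = 0.07 · 49.6346 − 2.576
    = 3.4744 − 2.576 = 0.8984 → 0.90
Power = Φ(0.90) = 0.816.

Power ≈ 0.816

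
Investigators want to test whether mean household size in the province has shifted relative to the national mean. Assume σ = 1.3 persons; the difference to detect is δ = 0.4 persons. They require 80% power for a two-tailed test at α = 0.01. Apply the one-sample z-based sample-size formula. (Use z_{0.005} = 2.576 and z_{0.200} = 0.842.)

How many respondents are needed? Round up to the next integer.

n = (z_{α/2} + z_β)² · σ² / δ²
  = (2.576 + 0.842)² · 1.3² / 0.4²
  = 11.6827 · 1.69 / 0.16
  = 123.40
Round up → n = 124.

n = 124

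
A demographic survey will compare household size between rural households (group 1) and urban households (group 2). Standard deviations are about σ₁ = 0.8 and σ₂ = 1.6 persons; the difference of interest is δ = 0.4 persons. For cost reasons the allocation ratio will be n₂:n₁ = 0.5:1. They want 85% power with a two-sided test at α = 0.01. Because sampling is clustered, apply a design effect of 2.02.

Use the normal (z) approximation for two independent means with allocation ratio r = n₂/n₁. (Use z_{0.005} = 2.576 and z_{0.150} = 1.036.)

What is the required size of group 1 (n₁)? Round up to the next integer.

n₁ = 949

n₁ = (z_{α/2} + z_β)² · (σ₁² + σ₂²/r) / δ²
   = (2.576 + 1.036)² · (0.8² + 1.6²/0.5) / 0.4²
   = 13.0465 · (0.64 + 5.12) / 0.16
   = 13.0465 · 5.76 / 0.16
   = 469.68
Design effect: 2.02 × 469.68 = 948.74.
Round up → n₁ = 949; n₂ = r·n₁ = 0.5 × 949 = 475.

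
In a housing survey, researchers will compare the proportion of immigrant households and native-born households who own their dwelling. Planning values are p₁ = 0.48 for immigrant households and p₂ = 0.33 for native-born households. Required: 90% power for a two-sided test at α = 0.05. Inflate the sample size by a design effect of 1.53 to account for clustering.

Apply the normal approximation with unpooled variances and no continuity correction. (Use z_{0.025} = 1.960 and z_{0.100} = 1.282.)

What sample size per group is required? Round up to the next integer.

n = (z_{α/2} + z_β)² · [p₁(1−p₁) + p₂(1−p₂)] / (p₁ − p₂)²
  = (1.960 + 1.282)² · (0.48·0.52 + 0.33·0.67) / (0.15)²
  = (3.242)² · (0.2496 + 0.2211) / 0.0225
  = 10.5106 · 0.4707 / 0.0225
  = 219.88
Design effect: 1.53 × 219.88 = 336.42.
Round up → n = 337 per group.

n = 337 per group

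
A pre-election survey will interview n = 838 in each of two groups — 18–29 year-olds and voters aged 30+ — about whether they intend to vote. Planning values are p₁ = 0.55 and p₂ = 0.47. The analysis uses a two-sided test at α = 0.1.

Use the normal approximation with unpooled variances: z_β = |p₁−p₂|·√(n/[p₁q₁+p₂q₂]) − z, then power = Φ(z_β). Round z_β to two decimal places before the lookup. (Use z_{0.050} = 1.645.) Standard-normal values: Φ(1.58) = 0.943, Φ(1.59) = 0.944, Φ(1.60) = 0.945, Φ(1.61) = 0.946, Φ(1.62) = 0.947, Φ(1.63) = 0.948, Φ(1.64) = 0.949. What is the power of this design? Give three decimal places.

Power ≈ 0.949

z_β = |p₁−p₂|·√(n/[p₁q₁+p₂q₂]) − z_{α/2}
    = 0.08 · √(838/0.4966) − 1.645
    = 0.08 · 41.0789 − 1.645
    = 3.2863 − 1.645 = 1.6413 → 1.64
Power = Φ(1.64) = 0.949.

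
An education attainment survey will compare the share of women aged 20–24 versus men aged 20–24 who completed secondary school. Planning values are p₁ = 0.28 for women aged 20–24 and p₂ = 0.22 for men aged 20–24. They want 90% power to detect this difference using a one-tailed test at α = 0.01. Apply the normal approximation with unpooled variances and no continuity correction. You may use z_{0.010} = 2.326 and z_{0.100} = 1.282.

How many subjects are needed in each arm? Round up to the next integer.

n = (z_α + z_β)² · [p₁(1−p₁) + p₂(1−p₂)] / (p₁ − p₂)²
  = (2.326 + 1.282)² · (0.28·0.72 + 0.22·0.78) / (0.06)²
  = (3.608)² · (0.2016 + 0.1716) / 0.0036
  = 13.0177 · 0.3732 / 0.0036
  = 1349.50
Round up → n = 1350 per group.

n = 1350 per group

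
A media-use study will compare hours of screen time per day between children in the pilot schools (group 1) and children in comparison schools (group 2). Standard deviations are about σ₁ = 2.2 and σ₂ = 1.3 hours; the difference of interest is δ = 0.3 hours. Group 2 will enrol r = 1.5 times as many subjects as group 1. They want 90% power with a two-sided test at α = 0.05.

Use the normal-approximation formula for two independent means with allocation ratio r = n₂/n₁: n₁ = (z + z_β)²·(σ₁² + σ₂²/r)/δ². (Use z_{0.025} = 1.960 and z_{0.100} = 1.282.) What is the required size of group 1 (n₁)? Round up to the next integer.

n₁ = (z_{α/2} + z_β)² · (σ₁² + σ₂²/r) / δ²
   = (1.960 + 1.282)² · (2.2² + 1.3²/1.5) / 0.3²
   = 10.5106 · (4.84 + 1.1267) / 0.09
   = 10.5106 · 5.9667 / 0.09
   = 696.81
Round up → n₁ = 697; n₂ = r·n₁ = 1.5 × 697 = 1046.

n₁ = 697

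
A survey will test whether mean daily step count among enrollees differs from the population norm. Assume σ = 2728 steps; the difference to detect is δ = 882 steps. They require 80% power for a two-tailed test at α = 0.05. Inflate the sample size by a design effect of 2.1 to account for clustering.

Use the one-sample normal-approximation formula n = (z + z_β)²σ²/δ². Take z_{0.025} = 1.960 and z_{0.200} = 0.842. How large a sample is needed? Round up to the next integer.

n = 158

n = (z_{α/2} + z_β)² · σ² / δ²
  = (1.960 + 0.842)² · 2728² / 882²
  = 7.8512 · 7441984 / 777924
  = 75.11
Design effect: 2.1 × 75.11 = 157.73.
Round up → n = 158.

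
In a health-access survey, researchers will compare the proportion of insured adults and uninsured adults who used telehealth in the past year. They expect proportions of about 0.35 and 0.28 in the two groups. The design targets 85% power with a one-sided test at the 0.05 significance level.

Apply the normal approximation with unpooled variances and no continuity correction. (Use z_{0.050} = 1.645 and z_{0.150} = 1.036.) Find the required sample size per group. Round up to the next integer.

n = (z_α + z_β)² · [p₁(1−p₁) + p₂(1−p₂)] / (p₁ − p₂)²
  = (1.645 + 1.036)² · (0.35·0.65 + 0.28·0.72) / (0.07)²
  = (2.681)² · (0.2275 + 0.2016) / 0.0049
  = 7.1878 · 0.4291 / 0.0049
  = 629.44
Round up → n = 630 per group.

n = 630 per group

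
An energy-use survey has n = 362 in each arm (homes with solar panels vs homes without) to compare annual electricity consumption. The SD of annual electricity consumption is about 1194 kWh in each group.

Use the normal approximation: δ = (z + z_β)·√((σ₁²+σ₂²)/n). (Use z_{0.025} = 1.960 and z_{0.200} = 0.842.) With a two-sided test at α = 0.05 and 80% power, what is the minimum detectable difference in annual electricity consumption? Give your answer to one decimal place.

δ = (z_{α/2} + z_β) · √((σ₁²+σ₂²)/n)
  = (1.960 + 0.842) · √(2851272/362)
  = 2.802 · √7876.4
  = 2.802 · 88.7493
  = 248.6756

Minimum detectable difference ≈ 248.7 kWh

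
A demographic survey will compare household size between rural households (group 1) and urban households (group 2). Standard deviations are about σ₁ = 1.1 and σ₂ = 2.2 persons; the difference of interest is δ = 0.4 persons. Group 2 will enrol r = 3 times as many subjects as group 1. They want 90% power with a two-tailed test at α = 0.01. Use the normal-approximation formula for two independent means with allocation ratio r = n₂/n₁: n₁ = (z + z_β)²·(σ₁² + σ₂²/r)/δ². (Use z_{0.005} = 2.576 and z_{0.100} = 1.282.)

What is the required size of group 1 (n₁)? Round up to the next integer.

n₁ = 263

n₁ = (z_{α/2} + z_β)² · (σ₁² + σ₂²/r) / δ²
   = (2.576 + 1.282)² · (1.1² + 2.2²/3) / 0.4²
   = 14.8842 · (1.21 + 1.6133) / 0.16
   = 14.8842 · 2.8233 / 0.16
   = 262.64
Round up → n₁ = 263; n₂ = r·n₁ = 3 × 263 = 789.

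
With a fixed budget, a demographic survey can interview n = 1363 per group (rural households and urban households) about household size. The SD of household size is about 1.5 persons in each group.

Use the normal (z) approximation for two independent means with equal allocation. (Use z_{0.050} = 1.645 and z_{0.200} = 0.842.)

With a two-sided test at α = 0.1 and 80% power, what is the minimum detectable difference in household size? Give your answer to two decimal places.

δ = (z_{α/2} + z_β) · √((σ₁²+σ₂²)/n)
  = (1.645 + 0.842) · √(4.5/1363)
  = 2.487 · √0.0033
  = 2.487 · 0.0575
  = 0.1429

Minimum detectable difference ≈ 0.14 persons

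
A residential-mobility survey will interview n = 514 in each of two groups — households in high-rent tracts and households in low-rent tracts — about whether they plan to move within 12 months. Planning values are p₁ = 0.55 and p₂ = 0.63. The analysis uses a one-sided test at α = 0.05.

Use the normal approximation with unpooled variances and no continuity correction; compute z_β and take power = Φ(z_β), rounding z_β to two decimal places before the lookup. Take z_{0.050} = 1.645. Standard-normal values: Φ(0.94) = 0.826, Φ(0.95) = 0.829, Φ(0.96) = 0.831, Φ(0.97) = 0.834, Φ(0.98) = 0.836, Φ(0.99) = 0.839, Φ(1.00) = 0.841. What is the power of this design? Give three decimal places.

z_β = |p₁−p₂|·√(n/[p₁q₁+p₂q₂]) − z_α
    = 0.08 · √(514/0.4806) − 1.645
    = 0.08 · 32.7032 − 1.645
    = 2.6163 − 1.645 = 0.9713 → 0.97
Power = Φ(0.97) = 0.834.

Power ≈ 0.834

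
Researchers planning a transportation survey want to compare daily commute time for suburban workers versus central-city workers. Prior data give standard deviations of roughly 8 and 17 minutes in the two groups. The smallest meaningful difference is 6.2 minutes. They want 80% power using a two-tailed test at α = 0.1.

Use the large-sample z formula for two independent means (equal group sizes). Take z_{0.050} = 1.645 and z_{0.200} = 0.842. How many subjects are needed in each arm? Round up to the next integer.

n = (z_{α/2} + z_β)² · (σ₁² + σ₂²) / δ²
  = (1.645 + 0.842)² · (8² + 17² = 353) / 6.2²
  = 6.1852 · 353 / 38.44
  = 56.80
Round up → n = 57 per group.

n = 57 per group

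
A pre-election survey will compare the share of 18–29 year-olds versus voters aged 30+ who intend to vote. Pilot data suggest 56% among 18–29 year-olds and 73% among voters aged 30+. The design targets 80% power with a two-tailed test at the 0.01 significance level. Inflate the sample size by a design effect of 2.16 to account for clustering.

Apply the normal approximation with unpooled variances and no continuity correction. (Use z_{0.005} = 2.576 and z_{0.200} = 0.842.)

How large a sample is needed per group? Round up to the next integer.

n = (z_{α/2} + z_β)² · [p₁(1−p₁) + p₂(1−p₂)] / (p₁ − p₂)²
  = (2.576 + 0.842)² · (0.56·0.44 + 0.73·0.27) / (-0.17)²
  = (3.418)² · (0.2464 + 0.1971) / 0.0289
  = 11.6827 · 0.4435 / 0.0289
  = 179.28
Design effect: 2.16 × 179.28 = 387.25.
Round up → n = 388 per group.

n = 388 per group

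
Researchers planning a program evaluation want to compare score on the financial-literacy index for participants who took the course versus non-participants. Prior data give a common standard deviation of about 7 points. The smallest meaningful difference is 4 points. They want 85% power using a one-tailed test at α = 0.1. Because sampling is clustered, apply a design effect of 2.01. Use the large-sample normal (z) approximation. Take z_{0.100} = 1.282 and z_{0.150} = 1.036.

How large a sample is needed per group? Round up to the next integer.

n = (z_α + z_β)² · (σ₁² + σ₂²) / δ²
  = (1.282 + 1.036)² · (2·7² = 98) / 4²
  = 5.3731 · 98 / 16
  = 32.91
Design effect: 2.01 × 32.91 = 66.15.
Round up → n = 67 per group.

n = 67 per group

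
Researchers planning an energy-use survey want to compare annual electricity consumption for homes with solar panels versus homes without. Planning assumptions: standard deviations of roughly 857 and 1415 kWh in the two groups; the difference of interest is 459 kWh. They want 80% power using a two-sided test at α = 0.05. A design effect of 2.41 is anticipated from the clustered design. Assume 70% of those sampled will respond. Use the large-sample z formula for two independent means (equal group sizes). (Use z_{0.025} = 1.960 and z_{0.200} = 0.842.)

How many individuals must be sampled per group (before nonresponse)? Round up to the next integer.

n = 352 per group

n = (z_{α/2} + z_β)² · (σ₁² + σ₂²) / δ²
  = (1.960 + 0.842)² · (857² + 1415² = 2736674) / 459²
  = 7.8512 · 2736674 / 210681
  = 101.98
Design effect: 2.41 × 101.98 = 245.78.
Adjust for 70% response: 245.78 / 0.70 = 351.12.
Round up → n = 352 per group.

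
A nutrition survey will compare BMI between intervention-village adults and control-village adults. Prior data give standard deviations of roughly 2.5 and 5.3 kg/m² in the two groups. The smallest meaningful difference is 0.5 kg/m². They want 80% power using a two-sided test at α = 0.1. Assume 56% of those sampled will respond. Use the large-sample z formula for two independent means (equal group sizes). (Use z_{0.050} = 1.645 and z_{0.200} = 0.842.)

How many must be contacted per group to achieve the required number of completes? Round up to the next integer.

n = (z_{α/2} + z_β)² · (σ₁² + σ₂²) / δ²
  = (1.645 + 0.842)² · (2.5² + 5.3² = 34.34) / 0.5²
  = 6.1852 · 34.34 / 0.25
  = 849.59
Adjust for 56% response: 849.59 / 0.56 = 1517.13.
Round up → n = 1518 per group.

n = 1518 per group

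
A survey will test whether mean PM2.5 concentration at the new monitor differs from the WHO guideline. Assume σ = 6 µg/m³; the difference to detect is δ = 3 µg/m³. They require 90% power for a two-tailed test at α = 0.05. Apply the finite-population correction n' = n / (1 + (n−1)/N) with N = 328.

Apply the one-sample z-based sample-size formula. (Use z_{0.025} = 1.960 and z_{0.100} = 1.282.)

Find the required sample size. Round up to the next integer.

n = 38

n = (z_{α/2} + z_β)² · σ² / δ²
  = (1.960 + 1.282)² · 6² / 3²
  = 10.5106 · 36 / 9
  = 42.04
Finite-population correction (N = 328): 42.04 / (1 + (42.04 − 1)/328) = 37.37.
Round up → n = 38.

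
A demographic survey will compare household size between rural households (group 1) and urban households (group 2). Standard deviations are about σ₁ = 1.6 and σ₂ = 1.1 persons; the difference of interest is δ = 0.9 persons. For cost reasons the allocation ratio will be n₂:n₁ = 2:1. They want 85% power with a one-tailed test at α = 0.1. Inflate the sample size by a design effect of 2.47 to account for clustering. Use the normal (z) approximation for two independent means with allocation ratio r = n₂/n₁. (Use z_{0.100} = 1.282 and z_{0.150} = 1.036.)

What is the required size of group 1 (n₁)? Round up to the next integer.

n₁ = (z_α + z_β)² · (σ₁² + σ₂²/r) / δ²
   = (1.282 + 1.036)² · (1.6² + 1.1²/2) / 0.9²
   = 5.3731 · (2.56 + 0.605) / 0.81
   = 5.3731 · 3.165 / 0.81
   = 20.99
Design effect: 2.47 × 20.99 = 51.86.
Round up → n₁ = 52; n₂ = r·n₁ = 2 × 52 = 104.

n₁ = 52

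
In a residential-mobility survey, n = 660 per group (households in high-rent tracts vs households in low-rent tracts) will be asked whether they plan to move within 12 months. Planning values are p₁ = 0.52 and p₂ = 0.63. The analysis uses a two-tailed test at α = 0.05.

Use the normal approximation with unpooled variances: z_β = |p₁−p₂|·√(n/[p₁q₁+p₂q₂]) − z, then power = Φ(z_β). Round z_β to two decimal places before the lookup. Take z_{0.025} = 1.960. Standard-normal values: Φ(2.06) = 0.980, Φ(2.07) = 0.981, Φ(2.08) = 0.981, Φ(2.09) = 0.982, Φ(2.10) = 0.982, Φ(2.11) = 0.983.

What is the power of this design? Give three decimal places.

z_β = |p₁−p₂|·√(n/[p₁q₁+p₂q₂]) − z_{α/2}
    = 0.11 · √(660/0.4827) − 1.960
    = 0.11 · 36.9771 − 1.960
    = 4.0675 − 1.960 = 2.1075 → 2.11
Power = Φ(2.11) = 0.983.

Power ≈ 0.983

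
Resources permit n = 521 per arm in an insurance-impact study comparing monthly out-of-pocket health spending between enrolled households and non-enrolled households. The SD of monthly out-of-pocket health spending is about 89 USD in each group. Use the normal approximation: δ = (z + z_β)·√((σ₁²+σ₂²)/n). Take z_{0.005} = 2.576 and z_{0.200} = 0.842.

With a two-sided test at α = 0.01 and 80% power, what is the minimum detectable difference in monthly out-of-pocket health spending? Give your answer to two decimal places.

Minimum detectable difference ≈ 18.85 USD

δ = (z_{α/2} + z_β) · √((σ₁²+σ₂²)/n)
  = (2.576 + 0.842) · √(15842/521)
  = 3.418 · √30.4069
  = 3.418 · 5.5142
  = 18.8477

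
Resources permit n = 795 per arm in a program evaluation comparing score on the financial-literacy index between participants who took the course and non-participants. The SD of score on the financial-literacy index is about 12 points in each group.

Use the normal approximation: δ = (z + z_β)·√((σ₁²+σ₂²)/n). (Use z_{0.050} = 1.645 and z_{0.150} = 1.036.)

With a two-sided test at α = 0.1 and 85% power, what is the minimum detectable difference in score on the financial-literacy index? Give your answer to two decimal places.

Minimum detectable difference ≈ 1.61 points

δ = (z_{α/2} + z_β) · √((σ₁²+σ₂²)/n)
  = (1.645 + 1.036) · √(288/795)
  = 2.681 · √0.36226
  = 2.681 · 0.6019
  = 1.6137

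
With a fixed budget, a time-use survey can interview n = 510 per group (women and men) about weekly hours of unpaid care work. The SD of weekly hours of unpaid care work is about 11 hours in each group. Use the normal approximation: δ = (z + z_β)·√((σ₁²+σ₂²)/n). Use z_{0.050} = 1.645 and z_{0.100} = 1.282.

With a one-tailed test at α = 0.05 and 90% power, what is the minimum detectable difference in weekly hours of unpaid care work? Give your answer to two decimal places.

δ = (z_α + z_β) · √((σ₁²+σ₂²)/n)
  = (1.645 + 1.282) · √(242/510)
  = 2.927 · √0.47451
  = 2.927 · 0.6888
  = 2.0163

Minimum detectable difference ≈ 2.02 hours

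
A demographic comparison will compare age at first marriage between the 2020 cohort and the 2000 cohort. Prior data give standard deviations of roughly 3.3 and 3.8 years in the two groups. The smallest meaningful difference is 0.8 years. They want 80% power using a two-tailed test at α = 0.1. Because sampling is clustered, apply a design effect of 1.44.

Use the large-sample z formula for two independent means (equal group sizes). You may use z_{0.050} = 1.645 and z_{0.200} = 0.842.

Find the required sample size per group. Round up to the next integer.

n = (z_{α/2} + z_β)² · (σ₁² + σ₂²) / δ²
  = (1.645 + 0.842)² · (3.3² + 3.8² = 25.33) / 0.8²
  = 6.1852 · 25.33 / 0.64
  = 244.80
Design effect: 1.44 × 244.80 = 352.51.
Round up → n = 353 per group.

n = 353 per group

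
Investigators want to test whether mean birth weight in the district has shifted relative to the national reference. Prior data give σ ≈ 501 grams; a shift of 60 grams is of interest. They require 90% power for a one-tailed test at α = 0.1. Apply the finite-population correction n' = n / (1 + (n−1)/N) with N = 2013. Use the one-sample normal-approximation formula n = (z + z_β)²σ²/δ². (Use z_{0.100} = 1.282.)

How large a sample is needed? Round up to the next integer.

n = (z_α + z_β)² · σ² / δ²
  = (1.282 + 1.282)² · 501² / 60²
  = 6.5741 · 251001 / 3600
  = 458.36
Finite-population correction (N = 2013): 458.36 / (1 + (458.36 − 1)/2013) = 373.50.
Round up → n = 374.

n = 374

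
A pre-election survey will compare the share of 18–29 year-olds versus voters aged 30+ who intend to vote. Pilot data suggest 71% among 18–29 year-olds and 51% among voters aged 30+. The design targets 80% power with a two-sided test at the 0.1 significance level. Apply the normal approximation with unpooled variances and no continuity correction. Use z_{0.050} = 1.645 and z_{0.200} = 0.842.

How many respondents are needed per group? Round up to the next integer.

n = 71 per group

n = (z_{α/2} + z_β)² · [p₁(1−p₁) + p₂(1−p₂)] / (p₁ − p₂)²
  = (1.645 + 0.842)² · (0.71·0.29 + 0.51·0.49) / (0.20)²
  = (2.487)² · (0.2059 + 0.2499) / 0.0400
  = 6.1852 · 0.4558 / 0.0400
  = 70.48
Round up → n = 71 per group.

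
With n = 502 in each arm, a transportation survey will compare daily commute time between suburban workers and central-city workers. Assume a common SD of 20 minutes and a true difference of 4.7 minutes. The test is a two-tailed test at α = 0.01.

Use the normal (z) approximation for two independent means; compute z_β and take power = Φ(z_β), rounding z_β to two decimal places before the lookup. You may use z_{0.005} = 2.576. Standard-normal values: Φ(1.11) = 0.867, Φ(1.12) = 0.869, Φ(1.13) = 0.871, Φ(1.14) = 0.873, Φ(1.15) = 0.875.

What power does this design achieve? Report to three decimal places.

z_β = δ·√(n/(σ₁²+σ₂²)) − z_{α/2}
    = 4.7 · √(502/800) − 2.576
    = 4.7 · 0.79215 − 2.576
    = 3.7231 − 2.576 = 1.1471 → 1.15
Power = Φ(1.15) = 0.875.

Power ≈ 0.875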